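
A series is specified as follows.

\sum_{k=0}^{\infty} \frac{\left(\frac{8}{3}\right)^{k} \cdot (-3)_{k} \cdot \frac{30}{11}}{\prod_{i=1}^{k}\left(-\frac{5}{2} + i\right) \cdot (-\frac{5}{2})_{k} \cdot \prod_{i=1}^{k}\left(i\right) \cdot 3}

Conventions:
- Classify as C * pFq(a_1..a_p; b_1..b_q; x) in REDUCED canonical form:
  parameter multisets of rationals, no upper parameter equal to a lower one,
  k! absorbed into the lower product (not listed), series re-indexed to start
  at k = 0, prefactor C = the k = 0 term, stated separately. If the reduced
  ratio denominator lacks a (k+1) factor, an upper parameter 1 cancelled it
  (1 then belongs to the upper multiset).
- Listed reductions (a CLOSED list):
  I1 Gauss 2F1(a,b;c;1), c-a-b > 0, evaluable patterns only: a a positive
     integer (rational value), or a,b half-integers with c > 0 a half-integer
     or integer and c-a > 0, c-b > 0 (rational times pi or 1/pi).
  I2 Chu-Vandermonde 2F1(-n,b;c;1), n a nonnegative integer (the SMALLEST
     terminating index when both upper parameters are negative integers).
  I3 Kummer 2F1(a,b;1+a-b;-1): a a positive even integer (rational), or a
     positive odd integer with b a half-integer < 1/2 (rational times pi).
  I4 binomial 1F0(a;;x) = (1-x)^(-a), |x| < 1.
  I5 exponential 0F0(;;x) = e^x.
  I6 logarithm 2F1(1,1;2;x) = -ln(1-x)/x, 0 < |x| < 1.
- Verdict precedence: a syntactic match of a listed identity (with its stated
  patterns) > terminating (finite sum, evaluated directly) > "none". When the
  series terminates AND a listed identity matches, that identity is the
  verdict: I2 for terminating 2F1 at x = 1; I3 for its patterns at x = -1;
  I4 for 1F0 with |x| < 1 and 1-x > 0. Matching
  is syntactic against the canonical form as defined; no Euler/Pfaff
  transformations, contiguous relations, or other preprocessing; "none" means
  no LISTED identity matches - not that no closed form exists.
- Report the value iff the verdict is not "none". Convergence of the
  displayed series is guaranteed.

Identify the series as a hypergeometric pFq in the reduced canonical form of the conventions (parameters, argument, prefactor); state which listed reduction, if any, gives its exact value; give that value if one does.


This is \frac{10}{11} * 1F2(-3; -\frac{5}{2}, -\frac{3}{2}; \frac{8}{3}) in reduced canonical form. Verdict: terminating - upper parameter -3 makes this a finite sum (last index 3), evaluated exactly. Hence: \frac{81214}{2673}.

Key observation: from the first term \frac{10}{11}: the lower running product (C = 10/11, x = 8/3) is a rising factorial.
Consecutive-term ratio: r(k) = \frac{8}{3} * (k-3) / [(k-\frac{5}{2}) (k-\frac{3}{2}) (k+1)] - rational; roots negated = parameters, x = \frac{8}{3}, C = \frac{10}{11}.


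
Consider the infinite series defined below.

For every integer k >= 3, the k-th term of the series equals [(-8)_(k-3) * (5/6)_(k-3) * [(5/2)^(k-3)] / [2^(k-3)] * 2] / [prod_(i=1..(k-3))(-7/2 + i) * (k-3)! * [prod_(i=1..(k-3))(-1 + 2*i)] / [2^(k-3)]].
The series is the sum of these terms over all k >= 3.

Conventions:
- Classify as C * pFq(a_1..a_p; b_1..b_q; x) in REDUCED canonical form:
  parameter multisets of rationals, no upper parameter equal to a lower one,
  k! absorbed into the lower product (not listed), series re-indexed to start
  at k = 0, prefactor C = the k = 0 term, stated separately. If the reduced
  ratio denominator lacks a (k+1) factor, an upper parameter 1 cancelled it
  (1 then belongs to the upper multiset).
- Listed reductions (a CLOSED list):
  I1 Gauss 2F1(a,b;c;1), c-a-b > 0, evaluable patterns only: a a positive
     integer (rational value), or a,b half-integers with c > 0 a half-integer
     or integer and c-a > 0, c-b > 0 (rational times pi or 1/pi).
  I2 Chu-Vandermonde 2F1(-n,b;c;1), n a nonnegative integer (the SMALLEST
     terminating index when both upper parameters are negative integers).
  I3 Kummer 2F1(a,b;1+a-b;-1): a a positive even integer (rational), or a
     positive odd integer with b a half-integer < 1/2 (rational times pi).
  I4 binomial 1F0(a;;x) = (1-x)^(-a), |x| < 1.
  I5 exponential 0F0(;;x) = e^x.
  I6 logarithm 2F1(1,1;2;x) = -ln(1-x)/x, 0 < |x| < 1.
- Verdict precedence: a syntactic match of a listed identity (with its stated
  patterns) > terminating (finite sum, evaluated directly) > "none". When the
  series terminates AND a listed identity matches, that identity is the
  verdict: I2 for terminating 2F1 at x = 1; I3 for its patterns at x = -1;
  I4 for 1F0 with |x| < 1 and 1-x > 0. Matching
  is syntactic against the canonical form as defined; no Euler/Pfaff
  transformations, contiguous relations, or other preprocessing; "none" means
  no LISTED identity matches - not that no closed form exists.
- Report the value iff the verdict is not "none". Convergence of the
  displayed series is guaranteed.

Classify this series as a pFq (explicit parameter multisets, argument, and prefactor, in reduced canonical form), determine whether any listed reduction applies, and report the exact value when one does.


Prefactor 2, argument 5/4: 2F2 with upper {-8, 5/6} over lower {-5/2, 1/2}. Verdict: terminating - upper parameter -8 makes this a finite sum (last index 8), evaluated exactly. Hence: -43364325969269/501408206208.

First insight: t_0 being 2, the lower odd product (prefactor 2) is 2^k (1/2)_k.
Ratio: r(k) = (5/4) * (k-8) (k+5/6) / [(k-5/2) (k+1/2) (k+1)] ; factor over Q: parameters, x = (5/4), and C = 2.


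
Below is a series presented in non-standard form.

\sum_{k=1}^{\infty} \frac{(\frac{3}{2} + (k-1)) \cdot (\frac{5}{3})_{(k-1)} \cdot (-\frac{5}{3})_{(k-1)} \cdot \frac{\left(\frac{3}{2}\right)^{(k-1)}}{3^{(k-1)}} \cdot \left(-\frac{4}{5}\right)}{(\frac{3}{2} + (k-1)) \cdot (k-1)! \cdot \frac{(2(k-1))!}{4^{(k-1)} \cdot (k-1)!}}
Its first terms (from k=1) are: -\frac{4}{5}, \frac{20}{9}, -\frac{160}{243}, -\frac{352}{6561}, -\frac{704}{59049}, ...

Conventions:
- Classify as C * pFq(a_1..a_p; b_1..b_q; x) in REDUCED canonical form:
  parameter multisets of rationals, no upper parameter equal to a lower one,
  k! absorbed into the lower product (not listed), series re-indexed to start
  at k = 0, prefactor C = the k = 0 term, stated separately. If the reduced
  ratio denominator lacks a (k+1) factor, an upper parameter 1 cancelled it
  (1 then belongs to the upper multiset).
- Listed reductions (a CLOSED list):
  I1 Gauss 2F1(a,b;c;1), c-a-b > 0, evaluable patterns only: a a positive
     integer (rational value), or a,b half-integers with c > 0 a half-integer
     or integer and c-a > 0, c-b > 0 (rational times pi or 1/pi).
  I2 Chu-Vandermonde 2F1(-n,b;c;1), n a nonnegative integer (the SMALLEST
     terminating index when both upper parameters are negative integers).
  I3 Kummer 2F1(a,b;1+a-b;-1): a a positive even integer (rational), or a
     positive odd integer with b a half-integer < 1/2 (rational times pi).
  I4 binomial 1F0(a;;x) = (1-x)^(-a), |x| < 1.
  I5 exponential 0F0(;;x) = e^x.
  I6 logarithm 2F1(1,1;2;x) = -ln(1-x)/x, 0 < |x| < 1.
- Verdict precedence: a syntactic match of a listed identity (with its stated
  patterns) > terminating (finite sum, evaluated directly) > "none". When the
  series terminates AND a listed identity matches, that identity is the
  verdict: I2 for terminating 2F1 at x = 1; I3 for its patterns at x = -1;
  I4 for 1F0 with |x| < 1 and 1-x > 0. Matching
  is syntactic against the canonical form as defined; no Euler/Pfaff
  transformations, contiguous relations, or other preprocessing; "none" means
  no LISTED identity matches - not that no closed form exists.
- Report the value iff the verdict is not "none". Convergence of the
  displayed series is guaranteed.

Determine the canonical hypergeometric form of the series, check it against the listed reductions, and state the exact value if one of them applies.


x = \frac{1}{2} here; the reduced form reads 2F1, upper {-\frac{5}{3}, \frac{5}{3}}, lower {\frac{1}{2}}, C = -\frac{4}{5}. Verdict: none. Every listed pattern misses the 2F1 form at \frac{1}{2}, upper {-\frac{5}{3}, \frac{5}{3}}.

Key observation: x = \frac{1}{2} and the lower (2k)!/(4^k k!) block (C = -4/5, x = 1/2) is (1/2)_k.
Term ratio: r(k) = \frac{1}{2} * (k-\frac{5}{3}) (k+\frac{5}{3}) / [(k+\frac{1}{2}) (k+1)] - rational in k. x = \frac{1}{2}; t_0 = -\frac{4}{5}; negate the roots.


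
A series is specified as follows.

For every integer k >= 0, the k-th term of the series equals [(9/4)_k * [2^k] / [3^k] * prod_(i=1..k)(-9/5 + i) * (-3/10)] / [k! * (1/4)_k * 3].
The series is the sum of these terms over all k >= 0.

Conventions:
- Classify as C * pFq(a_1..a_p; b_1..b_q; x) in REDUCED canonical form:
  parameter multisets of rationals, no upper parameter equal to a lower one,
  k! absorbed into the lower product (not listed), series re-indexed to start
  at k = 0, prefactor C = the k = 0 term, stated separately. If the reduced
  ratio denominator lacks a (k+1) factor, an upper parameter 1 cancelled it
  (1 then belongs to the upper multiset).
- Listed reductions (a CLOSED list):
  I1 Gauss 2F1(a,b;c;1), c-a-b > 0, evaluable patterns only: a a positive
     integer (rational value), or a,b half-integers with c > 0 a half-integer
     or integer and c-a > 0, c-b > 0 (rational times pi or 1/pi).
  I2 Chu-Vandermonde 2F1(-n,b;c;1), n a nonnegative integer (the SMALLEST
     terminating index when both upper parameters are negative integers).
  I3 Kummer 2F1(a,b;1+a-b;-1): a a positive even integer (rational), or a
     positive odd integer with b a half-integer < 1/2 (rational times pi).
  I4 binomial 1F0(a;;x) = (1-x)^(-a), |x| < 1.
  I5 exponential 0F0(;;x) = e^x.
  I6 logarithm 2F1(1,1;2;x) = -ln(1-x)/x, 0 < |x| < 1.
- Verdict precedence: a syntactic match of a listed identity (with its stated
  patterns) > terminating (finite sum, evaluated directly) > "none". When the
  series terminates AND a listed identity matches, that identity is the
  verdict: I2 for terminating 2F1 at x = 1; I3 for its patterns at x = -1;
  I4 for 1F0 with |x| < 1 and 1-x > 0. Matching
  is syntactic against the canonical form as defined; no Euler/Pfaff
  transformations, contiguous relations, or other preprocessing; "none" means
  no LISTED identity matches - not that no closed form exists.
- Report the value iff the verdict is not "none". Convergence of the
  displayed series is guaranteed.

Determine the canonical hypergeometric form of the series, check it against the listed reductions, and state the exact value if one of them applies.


Reduced: x = 2/3, 2F1, upper = {-4/5, 9/4}, lower = {1/4}, C = -1/10. Verdict: none. No listed pattern accepts 2F1(-4/5, 9/4; 1/4; 2/3).

Key observation: t_0 = -1/10 here, and the running product (C = -1/10, x = 2/3) telescopes to a rising factorial.
Consecutive-term ratio: r(k) = (2/3) * (k-4/5) (k+9/4) / [(k+1/4) (k+1)] - rational; roots negated = parameters, x = (2/3), C = -1/10.


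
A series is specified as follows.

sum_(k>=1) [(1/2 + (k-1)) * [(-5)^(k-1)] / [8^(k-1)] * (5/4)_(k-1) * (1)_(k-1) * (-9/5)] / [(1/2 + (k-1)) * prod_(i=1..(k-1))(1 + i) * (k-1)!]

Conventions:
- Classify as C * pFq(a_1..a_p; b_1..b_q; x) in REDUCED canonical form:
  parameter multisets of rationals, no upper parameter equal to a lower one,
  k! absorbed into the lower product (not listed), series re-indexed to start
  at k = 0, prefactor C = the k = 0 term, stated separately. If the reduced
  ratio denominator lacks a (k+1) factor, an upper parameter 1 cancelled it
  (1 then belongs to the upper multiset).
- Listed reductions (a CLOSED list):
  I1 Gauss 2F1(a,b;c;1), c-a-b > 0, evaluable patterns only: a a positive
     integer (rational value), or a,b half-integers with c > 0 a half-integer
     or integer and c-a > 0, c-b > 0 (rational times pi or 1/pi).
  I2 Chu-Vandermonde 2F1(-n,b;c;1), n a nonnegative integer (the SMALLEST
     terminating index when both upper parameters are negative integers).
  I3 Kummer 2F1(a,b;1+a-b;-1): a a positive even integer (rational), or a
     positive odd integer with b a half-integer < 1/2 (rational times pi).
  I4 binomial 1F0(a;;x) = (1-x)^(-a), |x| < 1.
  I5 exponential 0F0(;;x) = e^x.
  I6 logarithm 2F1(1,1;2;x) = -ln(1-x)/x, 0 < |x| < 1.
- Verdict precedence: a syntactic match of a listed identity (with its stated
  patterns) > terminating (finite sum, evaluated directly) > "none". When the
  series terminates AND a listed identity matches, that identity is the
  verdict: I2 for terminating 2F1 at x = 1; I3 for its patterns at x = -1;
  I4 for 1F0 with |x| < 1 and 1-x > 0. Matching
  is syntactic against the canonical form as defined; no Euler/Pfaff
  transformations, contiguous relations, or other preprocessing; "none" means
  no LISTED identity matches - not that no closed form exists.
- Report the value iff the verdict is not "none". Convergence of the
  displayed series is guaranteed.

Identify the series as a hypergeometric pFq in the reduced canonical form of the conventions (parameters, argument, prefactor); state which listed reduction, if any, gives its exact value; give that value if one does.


At argument -5/8: a 2F1 with upper {1, 5/4}, lower {2}, scaled by C = -9/5. Verdict: no listed reduction: x = -5/8 and upper {1, 5/4} fail every I1-I6 pattern.

The tell: with t_0 = -9/5, the factor k + 1/2 cancels (top and bottom), leaving C = -9/5.
Adjacent-term ratio: r(k) = (-5/8) * (k+1) (k+5/4) / [(k+2) (k+1)] - rational in k, leading ratio (-5/8); with t_0 = -9/5, classification follows.


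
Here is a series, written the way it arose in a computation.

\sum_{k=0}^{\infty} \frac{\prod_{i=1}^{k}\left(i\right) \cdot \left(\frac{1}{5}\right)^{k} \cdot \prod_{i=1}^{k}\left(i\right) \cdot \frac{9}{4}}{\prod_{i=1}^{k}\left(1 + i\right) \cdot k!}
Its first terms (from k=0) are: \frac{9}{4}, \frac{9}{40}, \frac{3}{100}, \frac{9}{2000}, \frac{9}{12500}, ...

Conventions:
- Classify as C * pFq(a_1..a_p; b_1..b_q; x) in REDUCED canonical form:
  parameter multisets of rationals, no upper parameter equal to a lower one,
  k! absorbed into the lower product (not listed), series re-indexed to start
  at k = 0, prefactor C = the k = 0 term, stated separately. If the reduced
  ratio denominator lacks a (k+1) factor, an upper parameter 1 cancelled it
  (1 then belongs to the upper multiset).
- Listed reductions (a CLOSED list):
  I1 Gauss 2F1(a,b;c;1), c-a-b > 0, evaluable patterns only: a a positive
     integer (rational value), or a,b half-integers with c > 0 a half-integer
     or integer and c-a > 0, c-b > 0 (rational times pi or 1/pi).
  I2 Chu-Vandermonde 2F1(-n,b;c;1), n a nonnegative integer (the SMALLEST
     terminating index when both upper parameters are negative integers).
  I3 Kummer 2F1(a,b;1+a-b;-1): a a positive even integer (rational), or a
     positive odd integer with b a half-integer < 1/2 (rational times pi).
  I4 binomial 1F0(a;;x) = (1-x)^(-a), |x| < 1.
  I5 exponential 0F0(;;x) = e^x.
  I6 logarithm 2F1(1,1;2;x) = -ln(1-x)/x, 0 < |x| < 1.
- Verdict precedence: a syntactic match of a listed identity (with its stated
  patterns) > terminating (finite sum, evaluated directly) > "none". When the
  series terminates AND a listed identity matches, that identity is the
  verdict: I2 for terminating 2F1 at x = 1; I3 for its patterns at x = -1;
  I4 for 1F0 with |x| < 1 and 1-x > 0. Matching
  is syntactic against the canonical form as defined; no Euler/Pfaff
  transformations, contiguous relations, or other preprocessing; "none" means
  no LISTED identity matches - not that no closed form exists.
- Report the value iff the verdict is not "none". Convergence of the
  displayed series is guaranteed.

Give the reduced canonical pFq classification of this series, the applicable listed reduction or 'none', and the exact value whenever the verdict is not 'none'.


At argument \frac{1}{5}: a 2F1 with upper {1, 1}, lower {2}, scaled by C = \frac{9}{4}. Verdict (x = \frac{1}{5}): logarithm (I6) applies (the logarithm: parameters (1,1;2), x = \frac{1}{5}). Sum: \left(-\frac{45}{4}\right) \cdot \ln\left(\frac{4}{5}\right).

First insight: x = \frac{1}{5} and the running product (C = 9/4, x = 1/5) telescopes to a rising factorial.
Step ratio: r(k) = \frac{1}{5} * (k+1) (k+1) / [(k+2) (k+1)] - rational in k. x = \frac{1}{5}; t_0 = \frac{9}{4}; negate the roots.


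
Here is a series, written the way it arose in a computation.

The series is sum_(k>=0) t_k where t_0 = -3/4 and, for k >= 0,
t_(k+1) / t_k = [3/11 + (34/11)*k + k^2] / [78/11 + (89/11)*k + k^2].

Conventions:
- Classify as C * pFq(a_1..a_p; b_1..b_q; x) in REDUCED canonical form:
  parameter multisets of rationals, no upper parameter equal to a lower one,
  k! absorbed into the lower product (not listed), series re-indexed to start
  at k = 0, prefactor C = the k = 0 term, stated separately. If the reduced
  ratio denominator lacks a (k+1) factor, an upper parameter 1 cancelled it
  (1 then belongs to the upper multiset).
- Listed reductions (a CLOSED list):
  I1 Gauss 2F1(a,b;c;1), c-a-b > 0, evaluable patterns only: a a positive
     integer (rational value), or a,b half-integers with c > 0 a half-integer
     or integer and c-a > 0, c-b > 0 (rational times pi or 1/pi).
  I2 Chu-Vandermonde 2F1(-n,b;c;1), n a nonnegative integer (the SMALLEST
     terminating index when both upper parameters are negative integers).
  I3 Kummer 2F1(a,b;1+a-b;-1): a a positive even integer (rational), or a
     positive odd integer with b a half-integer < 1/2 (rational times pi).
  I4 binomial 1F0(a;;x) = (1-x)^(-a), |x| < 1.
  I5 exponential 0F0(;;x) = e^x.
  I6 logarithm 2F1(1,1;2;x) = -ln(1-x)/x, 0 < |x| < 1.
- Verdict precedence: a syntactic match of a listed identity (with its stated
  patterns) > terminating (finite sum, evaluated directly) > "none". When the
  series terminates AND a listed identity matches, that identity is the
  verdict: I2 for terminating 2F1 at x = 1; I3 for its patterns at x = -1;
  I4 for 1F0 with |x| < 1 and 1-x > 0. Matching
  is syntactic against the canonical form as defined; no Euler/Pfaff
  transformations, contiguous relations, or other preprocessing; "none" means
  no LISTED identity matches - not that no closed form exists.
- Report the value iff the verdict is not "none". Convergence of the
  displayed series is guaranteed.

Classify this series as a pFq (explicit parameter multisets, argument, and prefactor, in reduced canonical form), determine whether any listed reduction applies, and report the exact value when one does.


First insight: x = 1 and the expanded ratio factors over Q; C = -3/4, x = 1, roots give parameters.
Adjacent-term ratio: r(k) = 1 * (k+1/11) (k+3) / [(k+78/11) (k+1)] ; factor over Q: parameters, x = 1, and C = -3/4.

Prefactor -3/4, argument 1: 2F1 with upper {1/11, 3} over lower {78/11}. Verdict: the Gauss summation I1 matches (x = 1: the Gamma ratio telescopes since c-a-b = 4 > 0 and a = 3 in Z>0). Hence: -4221/5324.


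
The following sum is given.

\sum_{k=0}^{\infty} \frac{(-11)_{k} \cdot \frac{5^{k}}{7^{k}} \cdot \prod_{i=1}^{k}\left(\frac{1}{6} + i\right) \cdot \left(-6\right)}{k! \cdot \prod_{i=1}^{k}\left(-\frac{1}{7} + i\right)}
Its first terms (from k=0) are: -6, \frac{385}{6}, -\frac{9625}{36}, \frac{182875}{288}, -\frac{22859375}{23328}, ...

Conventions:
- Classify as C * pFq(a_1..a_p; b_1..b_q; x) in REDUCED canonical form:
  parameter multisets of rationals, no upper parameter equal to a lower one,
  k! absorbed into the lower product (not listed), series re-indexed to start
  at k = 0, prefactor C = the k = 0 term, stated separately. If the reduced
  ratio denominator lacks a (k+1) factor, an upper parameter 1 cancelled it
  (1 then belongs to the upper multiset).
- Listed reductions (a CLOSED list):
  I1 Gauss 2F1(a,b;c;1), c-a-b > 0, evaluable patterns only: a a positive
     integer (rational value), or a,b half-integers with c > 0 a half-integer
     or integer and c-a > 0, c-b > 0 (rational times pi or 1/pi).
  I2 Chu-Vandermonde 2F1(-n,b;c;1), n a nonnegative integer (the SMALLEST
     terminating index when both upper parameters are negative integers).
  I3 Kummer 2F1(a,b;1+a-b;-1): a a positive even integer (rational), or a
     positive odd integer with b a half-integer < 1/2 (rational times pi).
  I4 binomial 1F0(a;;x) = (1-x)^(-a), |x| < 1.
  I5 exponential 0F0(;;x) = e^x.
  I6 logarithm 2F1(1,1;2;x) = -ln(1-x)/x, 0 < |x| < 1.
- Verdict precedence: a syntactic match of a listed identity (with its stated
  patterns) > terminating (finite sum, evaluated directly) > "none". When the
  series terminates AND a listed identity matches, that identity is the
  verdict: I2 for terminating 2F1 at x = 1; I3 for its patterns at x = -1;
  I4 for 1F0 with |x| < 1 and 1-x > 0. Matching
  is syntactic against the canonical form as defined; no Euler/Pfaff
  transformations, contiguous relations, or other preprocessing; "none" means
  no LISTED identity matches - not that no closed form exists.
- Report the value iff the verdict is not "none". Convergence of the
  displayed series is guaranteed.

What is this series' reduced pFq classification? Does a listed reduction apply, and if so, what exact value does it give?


Classification (C = -6): 2F1 with upper {-11, \frac{7}{6}}, lower {\frac{6}{7}}, argument x = \frac{5}{7}. Verdict: terminating - no listed pattern fits, but -11 in the upper list cuts the series at k = 11; direct evaluation. Exact value: \frac{224401057293571183}{1447206813645668352}.

Key observation: with t_0 = -6, the running product (C = -6, x = 5/7) telescopes to a rising factorial.
Ratio: r(k) = \frac{5}{7} * (k-11) (k+\frac{7}{6}) / [(k+\frac{6}{7}) (k+1)] - rational in k, leading ratio \frac{5}{7}; with t_0 = -6, classification follows.


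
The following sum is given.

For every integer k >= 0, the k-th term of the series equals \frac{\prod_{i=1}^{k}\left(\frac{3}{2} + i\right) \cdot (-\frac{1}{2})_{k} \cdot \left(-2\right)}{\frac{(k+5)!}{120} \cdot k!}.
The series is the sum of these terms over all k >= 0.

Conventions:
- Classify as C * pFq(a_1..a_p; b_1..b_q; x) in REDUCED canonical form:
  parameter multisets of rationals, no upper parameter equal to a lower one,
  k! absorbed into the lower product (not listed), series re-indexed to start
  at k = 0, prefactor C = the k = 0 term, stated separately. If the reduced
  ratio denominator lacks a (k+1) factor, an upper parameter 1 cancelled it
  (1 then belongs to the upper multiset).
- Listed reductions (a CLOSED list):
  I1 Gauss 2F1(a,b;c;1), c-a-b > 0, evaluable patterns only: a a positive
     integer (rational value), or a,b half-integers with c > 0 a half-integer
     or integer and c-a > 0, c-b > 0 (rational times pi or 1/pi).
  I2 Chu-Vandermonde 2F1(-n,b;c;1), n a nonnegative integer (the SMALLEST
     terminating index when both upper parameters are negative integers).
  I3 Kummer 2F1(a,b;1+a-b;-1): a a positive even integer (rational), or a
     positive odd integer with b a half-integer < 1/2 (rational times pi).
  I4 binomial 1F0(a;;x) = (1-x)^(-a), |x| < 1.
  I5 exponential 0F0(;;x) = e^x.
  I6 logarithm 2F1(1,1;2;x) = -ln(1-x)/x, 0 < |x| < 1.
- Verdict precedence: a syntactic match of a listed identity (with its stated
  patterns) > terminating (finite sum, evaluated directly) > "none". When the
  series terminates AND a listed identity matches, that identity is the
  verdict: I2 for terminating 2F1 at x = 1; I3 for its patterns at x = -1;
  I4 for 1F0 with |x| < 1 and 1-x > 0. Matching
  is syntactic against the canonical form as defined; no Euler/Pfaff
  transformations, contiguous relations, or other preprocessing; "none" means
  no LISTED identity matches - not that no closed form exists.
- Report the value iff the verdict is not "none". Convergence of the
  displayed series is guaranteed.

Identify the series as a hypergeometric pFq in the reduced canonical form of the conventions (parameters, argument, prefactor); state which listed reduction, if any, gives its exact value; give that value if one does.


First insight: with t_0 = -2, the denominator's factorial ratio (prefactor -2) is a lower Pochhammer.
Term ratio: r(k) = 1 * (k-\frac{1}{2}) (k+\frac{5}{2}) / [(k+6) (k+1)] - rational; roots negated = parameters, x = 1, C = -2.

With C = -2: the canonical form is 2F1(-\frac{1}{2}, \frac{5}{2}; 6; 1). Verdict: this is Gauss (I1, half-integer pattern) (x = 1; upper {-\frac{1}{2}, \frac{5}{2}} half-integers, c = 6 in the evaluable pattern). Value: \left(-\frac{16384}{3465}\right) / \pi.


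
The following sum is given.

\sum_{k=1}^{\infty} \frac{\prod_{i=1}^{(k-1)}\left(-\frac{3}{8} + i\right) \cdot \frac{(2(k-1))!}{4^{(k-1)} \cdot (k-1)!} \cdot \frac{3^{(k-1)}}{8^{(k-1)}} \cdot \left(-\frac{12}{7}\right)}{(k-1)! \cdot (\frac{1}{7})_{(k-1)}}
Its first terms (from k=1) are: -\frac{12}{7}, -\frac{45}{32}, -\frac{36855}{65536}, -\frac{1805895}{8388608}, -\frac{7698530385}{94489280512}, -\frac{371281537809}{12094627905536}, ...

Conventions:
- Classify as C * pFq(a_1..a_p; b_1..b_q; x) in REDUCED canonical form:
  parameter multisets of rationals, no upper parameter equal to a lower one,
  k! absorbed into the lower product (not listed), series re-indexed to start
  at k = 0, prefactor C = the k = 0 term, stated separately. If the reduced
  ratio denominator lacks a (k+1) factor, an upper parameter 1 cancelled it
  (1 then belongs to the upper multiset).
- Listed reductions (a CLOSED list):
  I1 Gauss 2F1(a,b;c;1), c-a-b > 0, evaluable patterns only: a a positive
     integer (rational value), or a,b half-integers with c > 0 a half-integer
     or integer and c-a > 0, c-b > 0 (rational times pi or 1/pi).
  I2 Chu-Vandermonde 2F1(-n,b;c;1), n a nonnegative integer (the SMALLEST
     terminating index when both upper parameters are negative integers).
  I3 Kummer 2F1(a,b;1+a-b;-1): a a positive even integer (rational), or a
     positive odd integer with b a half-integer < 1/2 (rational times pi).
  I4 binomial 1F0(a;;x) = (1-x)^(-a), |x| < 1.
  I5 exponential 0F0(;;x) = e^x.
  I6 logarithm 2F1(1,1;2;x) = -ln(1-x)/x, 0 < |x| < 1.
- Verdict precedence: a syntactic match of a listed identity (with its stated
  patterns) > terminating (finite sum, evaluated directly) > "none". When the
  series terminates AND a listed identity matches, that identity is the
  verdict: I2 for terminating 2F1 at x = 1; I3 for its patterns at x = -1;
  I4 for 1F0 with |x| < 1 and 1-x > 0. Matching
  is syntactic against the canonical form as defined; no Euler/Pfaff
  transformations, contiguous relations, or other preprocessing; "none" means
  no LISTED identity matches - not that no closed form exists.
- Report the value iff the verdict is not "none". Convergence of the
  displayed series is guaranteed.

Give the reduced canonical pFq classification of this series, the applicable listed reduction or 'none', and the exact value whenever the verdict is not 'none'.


The tell: x = \frac{3}{8} and the running product (C = -12/7, x = 3/8) telescopes to a rising factorial.
Step ratio: r(k) = \frac{3}{8} * (k+\frac{1}{2}) (k+\frac{5}{8}) / [(k+\frac{1}{7}) (k+1)] - poly over poly, x = \frac{3}{8} from leading terms; C = -\frac{12}{7} at k = 0.

x = \frac{3}{8} here; the reduced form reads 2F1, upper {\frac{1}{2}, \frac{5}{8}}, lower {\frac{1}{7}}, C = -\frac{12}{7}. Verdict: none. A 2F1 with upper {\frac{1}{2}, \frac{5}{8}} fits none of I1-I6 at x = \frac{3}{8}; the sum runs forever.


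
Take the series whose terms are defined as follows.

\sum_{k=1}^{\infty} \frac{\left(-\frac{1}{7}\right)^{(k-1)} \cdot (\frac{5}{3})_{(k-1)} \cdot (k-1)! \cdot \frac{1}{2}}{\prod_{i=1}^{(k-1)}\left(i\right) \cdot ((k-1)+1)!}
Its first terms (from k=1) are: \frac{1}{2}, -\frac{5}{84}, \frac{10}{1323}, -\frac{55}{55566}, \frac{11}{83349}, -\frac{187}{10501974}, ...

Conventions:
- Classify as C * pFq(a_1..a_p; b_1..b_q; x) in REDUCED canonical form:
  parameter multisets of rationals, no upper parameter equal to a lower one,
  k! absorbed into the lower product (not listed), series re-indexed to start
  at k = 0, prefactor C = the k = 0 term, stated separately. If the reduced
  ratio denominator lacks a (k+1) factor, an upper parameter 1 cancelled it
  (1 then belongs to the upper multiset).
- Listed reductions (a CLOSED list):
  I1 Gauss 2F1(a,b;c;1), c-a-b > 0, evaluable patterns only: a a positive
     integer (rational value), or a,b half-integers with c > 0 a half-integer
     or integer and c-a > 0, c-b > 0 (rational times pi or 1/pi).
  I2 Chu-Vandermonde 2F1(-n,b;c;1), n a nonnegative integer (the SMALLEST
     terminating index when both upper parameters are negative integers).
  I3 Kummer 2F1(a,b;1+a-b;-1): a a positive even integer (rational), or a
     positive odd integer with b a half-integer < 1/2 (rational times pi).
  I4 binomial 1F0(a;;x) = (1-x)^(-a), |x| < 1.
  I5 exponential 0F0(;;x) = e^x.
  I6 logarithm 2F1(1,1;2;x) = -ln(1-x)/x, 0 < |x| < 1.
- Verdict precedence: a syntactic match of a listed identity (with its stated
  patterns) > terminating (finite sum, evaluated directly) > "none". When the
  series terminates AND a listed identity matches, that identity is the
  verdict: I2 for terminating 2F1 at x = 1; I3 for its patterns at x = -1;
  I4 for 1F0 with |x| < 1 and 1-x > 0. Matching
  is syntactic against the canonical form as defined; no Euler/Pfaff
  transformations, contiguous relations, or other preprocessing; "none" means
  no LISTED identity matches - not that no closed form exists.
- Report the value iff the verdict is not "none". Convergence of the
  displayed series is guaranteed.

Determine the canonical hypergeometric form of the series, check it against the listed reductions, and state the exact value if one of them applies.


x = -\frac{1}{7} here; the reduced form reads 2F1, upper {1, \frac{5}{3}}, lower {2}, C = \frac{1}{2}. Verdict: none (x = -\frac{1}{7}): each listed identity misses the multisets {1, \frac{5}{3}} ; {2}.

Key step: from the first term \frac{1}{2}: the denominator's factorial ratio (C = 1/2, x = -1/7) is a lower Pochhammer.
Step ratio: r(k) = -\frac{1}{7} * (k+1) (k+\frac{5}{3}) / [(k+2) (k+1)] - poly over poly, x = -\frac{1}{7} from leading terms; C = \frac{1}{2} at k = 0.


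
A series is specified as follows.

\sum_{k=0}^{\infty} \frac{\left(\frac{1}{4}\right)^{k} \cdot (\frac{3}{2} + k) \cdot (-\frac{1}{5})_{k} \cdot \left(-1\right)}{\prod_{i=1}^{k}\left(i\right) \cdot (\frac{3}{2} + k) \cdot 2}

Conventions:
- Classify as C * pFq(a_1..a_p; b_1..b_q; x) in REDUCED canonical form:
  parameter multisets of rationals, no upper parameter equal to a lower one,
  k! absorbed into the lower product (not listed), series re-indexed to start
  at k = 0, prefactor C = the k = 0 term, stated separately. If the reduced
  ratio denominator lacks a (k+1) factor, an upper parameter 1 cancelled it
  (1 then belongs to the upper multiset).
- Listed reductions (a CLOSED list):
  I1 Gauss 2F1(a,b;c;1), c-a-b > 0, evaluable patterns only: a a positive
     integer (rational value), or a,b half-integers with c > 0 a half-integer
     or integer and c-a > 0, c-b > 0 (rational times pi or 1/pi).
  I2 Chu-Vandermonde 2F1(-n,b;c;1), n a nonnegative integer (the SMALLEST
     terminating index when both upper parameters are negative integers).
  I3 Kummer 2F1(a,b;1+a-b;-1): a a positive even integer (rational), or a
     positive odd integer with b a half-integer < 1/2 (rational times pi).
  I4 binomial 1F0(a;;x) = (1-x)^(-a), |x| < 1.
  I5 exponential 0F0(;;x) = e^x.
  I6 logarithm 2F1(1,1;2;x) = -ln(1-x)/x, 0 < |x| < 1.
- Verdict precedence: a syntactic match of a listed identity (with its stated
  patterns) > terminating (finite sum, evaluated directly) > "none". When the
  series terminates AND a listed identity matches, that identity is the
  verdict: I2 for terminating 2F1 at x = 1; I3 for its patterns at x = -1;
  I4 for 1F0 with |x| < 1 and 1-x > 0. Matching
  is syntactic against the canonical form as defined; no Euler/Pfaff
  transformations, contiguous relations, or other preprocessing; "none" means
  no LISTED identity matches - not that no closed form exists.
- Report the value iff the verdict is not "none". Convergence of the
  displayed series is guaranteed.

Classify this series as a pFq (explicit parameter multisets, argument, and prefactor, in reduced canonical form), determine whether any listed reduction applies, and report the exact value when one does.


With C = -\frac{1}{2}: the canonical form is 1F0(-\frac{1}{5}; -; \frac{1}{4}). Verdict (x = \frac{1}{4}): binomial (I4) applies (the 1F0 binomial series: exponent 1/5, x = \frac{1}{4}). Value: \left(-\frac{1}{2}\right) \cdot \left(\frac{3}{4}\right)^{\frac{1}{5}}.

Key observation: x = \frac{1}{4} and the constant factors (C = -1/2, x = 1/4) combine into one prefactor.
Ratio: r(k) = \frac{1}{4} * (k-\frac{1}{5}) / [(k+1)] - poly over poly, x = \frac{1}{4} from leading terms; C = -\frac{1}{2} at k = 0.


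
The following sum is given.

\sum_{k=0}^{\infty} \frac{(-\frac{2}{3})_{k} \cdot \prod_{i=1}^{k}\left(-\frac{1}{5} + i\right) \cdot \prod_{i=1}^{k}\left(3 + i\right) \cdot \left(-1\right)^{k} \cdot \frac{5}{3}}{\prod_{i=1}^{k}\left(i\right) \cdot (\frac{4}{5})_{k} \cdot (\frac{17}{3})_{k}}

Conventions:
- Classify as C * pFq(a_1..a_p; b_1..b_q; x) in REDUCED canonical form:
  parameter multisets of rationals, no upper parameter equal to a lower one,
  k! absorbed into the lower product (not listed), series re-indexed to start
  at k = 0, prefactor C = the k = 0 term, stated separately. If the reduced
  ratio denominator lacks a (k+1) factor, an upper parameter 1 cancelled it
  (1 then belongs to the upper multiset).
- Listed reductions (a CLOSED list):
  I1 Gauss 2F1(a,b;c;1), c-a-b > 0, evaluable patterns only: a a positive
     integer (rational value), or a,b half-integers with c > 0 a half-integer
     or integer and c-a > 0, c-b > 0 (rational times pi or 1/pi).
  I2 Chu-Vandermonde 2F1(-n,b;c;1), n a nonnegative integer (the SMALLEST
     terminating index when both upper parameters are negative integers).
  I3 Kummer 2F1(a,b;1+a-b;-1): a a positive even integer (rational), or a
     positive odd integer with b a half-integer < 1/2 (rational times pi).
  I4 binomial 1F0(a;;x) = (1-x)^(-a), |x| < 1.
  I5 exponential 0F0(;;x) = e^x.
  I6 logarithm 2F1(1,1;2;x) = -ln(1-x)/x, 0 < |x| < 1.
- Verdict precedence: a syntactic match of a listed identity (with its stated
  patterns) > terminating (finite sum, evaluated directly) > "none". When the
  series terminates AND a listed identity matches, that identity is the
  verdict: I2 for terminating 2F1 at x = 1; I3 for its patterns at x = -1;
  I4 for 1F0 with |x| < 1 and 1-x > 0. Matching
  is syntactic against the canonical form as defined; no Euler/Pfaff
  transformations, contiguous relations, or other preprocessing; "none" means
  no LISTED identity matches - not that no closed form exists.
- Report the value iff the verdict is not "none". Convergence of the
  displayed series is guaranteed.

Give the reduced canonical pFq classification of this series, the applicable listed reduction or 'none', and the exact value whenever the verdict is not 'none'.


At argument -1: a 2F1 with upper {-\frac{2}{3}, 4}, lower {\frac{17}{3}}, scaled by C = \frac{5}{3}. Verdict: the Kummer evaluation I3 fires (x = -1; c = \frac{17}{3} equals 1+a-b for upper {-\frac{2}{3}, 4}: listed pattern). Sum: \frac{385}{162}.

Key observation: t_0 being \frac{5}{3}, the product of the first k integers (C = 5/3, x = -1) is k!.
Term ratio: r(k) = -1 * (k-\frac{2}{3}) (k+4) / [(k+\frac{17}{3}) (k+1)] - rational in k. x = -1; t_0 = \frac{5}{3}; negate the roots.


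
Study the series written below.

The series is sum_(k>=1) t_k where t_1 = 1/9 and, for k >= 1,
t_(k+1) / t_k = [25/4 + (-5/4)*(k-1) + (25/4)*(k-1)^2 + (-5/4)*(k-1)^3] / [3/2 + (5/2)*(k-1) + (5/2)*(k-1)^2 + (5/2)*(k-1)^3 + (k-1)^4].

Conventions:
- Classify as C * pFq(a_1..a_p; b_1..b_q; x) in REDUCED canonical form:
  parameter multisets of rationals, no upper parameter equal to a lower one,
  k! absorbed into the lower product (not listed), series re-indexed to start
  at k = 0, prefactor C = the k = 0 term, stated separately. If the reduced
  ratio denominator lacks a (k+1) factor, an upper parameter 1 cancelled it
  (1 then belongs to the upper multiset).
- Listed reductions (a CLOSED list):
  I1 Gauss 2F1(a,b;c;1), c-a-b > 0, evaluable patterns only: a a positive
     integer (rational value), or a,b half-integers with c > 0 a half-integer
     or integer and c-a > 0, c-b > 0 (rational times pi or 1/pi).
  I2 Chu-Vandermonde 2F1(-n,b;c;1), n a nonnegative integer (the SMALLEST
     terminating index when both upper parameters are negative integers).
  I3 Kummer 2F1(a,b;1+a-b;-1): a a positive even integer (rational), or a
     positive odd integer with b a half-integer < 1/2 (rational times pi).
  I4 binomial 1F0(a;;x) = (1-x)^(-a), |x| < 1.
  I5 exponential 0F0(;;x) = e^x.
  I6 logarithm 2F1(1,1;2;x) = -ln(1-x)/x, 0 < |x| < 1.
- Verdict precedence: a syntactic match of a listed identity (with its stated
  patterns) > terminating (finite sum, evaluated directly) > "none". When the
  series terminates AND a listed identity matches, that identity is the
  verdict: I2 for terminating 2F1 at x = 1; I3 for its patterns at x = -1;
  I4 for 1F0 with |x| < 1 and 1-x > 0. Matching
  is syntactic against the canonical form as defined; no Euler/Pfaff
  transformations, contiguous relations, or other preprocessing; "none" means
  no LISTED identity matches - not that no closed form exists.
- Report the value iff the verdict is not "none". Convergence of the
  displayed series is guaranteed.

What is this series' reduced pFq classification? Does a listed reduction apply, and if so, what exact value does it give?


Prefactor 1/9, argument -5/4: 1F1 with upper {-5} over lower {3/2}. Verdict: terminating. (-5)_k vanishes past k = 5, leaving a 6-term sum, computed directly. Sum: 734303/598752.

Structural cue: from the first term 1/9: the ratio is unreduced: k^2 + 1 divides both sides (C = 1/9).
Adjacent-term ratio: r(k) = (-5/4) * (k-5) / [(k+3/2) (k+1)] - rational in k. x = (-5/4); t_0 = 1/9; negate the roots.


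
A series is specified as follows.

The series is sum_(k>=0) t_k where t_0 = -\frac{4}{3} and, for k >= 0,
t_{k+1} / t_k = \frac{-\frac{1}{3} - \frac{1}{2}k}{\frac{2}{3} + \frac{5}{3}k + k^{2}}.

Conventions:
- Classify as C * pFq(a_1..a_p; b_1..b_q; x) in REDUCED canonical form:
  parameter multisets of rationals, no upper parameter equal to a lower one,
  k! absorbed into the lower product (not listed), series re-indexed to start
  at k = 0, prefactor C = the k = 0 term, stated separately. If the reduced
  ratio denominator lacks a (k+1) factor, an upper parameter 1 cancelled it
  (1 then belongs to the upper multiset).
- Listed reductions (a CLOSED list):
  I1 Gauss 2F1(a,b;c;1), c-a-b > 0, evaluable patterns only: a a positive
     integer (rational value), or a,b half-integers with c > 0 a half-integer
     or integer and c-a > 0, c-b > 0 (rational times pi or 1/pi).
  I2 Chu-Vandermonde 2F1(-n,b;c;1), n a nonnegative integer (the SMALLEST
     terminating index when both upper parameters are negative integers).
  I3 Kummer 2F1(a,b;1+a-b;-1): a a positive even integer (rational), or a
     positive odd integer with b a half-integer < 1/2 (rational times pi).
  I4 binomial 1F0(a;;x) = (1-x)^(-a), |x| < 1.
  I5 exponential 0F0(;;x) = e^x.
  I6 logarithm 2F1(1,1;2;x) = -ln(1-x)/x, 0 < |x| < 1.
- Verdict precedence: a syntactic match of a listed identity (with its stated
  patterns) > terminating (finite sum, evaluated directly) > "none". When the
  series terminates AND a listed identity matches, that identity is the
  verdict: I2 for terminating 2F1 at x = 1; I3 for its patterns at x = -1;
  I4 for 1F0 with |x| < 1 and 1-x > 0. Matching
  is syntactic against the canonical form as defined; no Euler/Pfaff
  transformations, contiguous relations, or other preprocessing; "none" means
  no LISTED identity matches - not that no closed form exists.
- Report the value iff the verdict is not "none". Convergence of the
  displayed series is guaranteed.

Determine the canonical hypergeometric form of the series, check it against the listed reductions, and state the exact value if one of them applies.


Classification (C = -\frac{4}{3}): 0F0 with upper {-}, lower {-}, argument x = -\frac{1}{2}. Verdict: the I5 exponential reduction applies (the 0F0 exponential series at x = -\frac{1}{2}). Its exact value is \left(-\frac{4}{3}\right) \cdot e^{-\frac{1}{2}}.

Key step: t_0 being -\frac{4}{3}, roots of the ratio polynomials (C = -4/3) are the negated parameters.
Term ratio: r(k) = -\frac{1}{2} * 1 / [(k+1)] - rational; roots negated = parameters, x = -\frac{1}{2}, C = -\frac{4}{3}.
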